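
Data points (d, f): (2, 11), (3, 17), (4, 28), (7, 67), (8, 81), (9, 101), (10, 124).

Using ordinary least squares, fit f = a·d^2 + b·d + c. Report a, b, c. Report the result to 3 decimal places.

Setting ∂/∂a … = 0 gives: 23411·a + 2683·b + 323·c = 29693;  2683·a + 323·b + 43·c = 3451;  323·a + 43·b + 7·c = 429.
Row-reducing yields a = 3641/3584, b = 6439/3584, c = 1511/448.

a = 1.016, b = 1.797, c = 3.373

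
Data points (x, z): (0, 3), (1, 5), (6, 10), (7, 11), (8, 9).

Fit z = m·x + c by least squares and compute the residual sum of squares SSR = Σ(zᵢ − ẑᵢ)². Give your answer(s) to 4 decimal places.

SSR = 6.0301

Setting ∂/∂m … = 0 gives: 150·m + 22·c = 214;  22·m + 5·c = 38.
(Σx·x = 150, Σx = 22, Σ1 = 5, Σx·z = 214, Σz = 38.)
Δ = 150·5 − 22² = 266.
m = (214·5 − 22·38)/266 = 117/133; c = (150·38 − 22·214)/266 = 496/133.
Residuals: -97/133, 52/133, 132/133, 148/133, -235/133; SSR = 802/133.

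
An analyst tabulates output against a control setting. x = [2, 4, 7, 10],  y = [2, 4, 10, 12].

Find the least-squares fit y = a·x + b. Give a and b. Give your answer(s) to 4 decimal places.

a = 1.3333, b = -0.6667

From the data, Σx·x = 169, Σx = 23, Σ1 = 4.
And Σx·y = 210, Σy = 28.
So AᵀA·[a, b]ᵀ = Aᵀy: [[169, 23]; [23, 4]]·[a, b]ᵀ = [210, 28]ᵀ.
Eliminating b: 4·(row 1) − 23·(row 2) gives 147·a = 4·210 − 23·28 = 196, so a = 4/3.
Then b = (28 − 23·(4/3))/4 = -2/3.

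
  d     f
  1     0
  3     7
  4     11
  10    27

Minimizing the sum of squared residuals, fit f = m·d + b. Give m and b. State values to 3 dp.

Normal-equation sums: Σd·d = 126, Σd = 18, Σ1 = 4.
Right-hand side: Σd·f = 335, Σf = 45.
Normal equations: [[126, 18]; [18, 4]]·[m, b]ᵀ = [335, 45]ᵀ.
Determinant 126·4 − 18² = 180.
m = (335·4 − 18·45)/180 = 53/18; b = (126·45 − 18·335)/180 = -2.

m = 2.944, b = -2.000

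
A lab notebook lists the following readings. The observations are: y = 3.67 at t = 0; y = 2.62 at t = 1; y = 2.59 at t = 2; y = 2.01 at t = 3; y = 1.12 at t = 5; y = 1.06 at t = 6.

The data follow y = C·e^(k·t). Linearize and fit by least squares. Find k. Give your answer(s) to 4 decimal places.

k = -0.2123

Linearized form: ln y = k·t + ln C. From the 6 transformed points,
Over the data: Σt = 17.0000, Σ(t)² = 75.0000, Σln y = 4.0848, Σt·ln y = 5.8772.
Normal system: [[75.0000, 17.0000]; [17.0000, 6]]·[k, ln C]ᵀ = [5.8772, 4.0848]ᵀ.
Δ = 75.0000·6 − (17.0000)² = 161.0000; k = (5.8772·6 − 17.0000·4.0848)/161.0000 = -0.21229, ln C = (75.0000·4.0848 − 17.0000·5.8772)/161.0000 = 1.28227.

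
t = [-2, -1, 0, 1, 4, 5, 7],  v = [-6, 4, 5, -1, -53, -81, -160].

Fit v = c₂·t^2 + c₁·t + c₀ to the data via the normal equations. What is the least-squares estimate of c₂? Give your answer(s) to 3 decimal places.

Compute the Gram sums: Σt^2·t^2 = 3300, Σt^2·t = 524, Σt^2 = 96, Σt·t = 96, Σt = 14, Σ1 = 7.
Right-hand side: Σt^2·v = -10734, Σt·v = -1730, Σv = -292.
Row-reducing yields c₂ = -2109/674, c₁ = -531/337, c₀ = 1466/337.

c₂ = -3.129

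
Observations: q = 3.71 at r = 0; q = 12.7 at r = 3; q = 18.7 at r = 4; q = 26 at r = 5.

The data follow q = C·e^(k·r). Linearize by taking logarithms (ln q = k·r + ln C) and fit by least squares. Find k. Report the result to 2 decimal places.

k = 0.39

Linearized form: ln q = k·r + ln C. From the 4 transformed points,
Σr = 12.0000, Σ(r)² = 50.0000, Σln q = 10.0393, Σr·ln q = 35.6294.
Equations: 50.0000·k + 12.0000·ln C = 35.6294;  12.0000·k + 4·ln C = 10.0393.
Δ = 50.0000·4 − (12.0000)² = 56.0000; k = (35.6294·4 − 12.0000·10.0393)/56.0000 = 0.39369, ln C = (50.0000·10.0393 − 12.0000·35.6294)/56.0000 = 1.32875.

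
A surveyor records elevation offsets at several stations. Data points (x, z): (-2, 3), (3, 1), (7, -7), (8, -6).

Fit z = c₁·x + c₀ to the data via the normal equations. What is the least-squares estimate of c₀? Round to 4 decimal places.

c₀ = 1.8790

From the data, Σx·x = 126, Σx = 16, Σ1 = 4.
And Σx·z = -100, Σz = -9.
So MᵀM·[c₁, c₀]ᵀ = Mᵀz: [[126, 16]; [16, 4]]·[c₁, c₀]ᵀ = [-100, -9]ᵀ.
det = 126·4 − 16² = 248.
c₁ = ((-100)·4 − 16·(-9))/248 = -32/31; c₀ = (126·(-9) − 16·(-100))/248 = 233/124.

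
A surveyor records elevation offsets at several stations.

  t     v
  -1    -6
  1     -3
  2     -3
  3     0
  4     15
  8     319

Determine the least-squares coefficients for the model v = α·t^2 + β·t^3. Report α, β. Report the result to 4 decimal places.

α = -3.0635, β = 1.0060

The normal equations are: 4451·α + 34067·β = 20635;  34067·α + 267035·β = 164267.
det = 4451·267035 − 34067² = 28012296.
α = (20635·267035 − 34067·164267)/28012296 = -10727083/3501537; β = (4451·164267 − 34067·20635)/28012296 = 3522484/3501537.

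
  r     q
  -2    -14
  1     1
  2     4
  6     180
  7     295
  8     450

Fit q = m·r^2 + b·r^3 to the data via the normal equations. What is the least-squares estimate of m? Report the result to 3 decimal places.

m = -1.140

The normal equations are: 7826·m + 57352·b = 49696;  57352·m + 426578·b = 370610.
det = 7826·426578 − 57352² = 49147524.
m = (49696·426578 − 57352·370610)/49147524 = -4667036/4095627; b = (7826·370610 − 57352·49696)/49147524 = 4185739/4095627.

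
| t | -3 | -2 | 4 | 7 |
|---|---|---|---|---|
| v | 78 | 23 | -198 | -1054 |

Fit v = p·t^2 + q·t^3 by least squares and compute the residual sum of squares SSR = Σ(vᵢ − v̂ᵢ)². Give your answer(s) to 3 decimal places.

Entries of AᵀA: Σt^2·t^2 = 2754, Σt^2·t^3 = 17556, Σt^3·t^3 = 122538.
And Σt^2·v = -54020, Σt^3·v = -376484.
Eliminating q: 122538·(row 1) − 17556·(row 2) gives 29256516·p = 122538·(-54020) − 17556·(-376484) = -9949656, so p = -829138/2438043.
Then q = ((-376484) − 17556·(-829138/2438043))/122538 = -7371818/2438043.
Residuals: -469830/812681, 138999/812681, 776682/812681, -178662/812681; SSR = 1076949/812681.

SSR = 1.325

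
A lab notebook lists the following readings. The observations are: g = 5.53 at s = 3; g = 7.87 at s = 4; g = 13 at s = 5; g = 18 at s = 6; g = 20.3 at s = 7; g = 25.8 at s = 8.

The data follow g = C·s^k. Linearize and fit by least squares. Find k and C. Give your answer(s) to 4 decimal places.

Let Y = ln g. Fitting Y = k·ln s + ln C by least squares:
Over the data: Σln s = 9.9115, Σ(ln s)² = 17.0401, Σln g = 15.4896, Σln s·ln g = 26.6632.
Normal system: [[17.0401, 9.9115]; [9.9115, 6]]·[k, ln C]ᵀ = [26.6632, 15.4896]ᵀ.
Solving (det = 4.0036): k = 1.61228, ln C = -0.08174, so C = exp(-0.08174) = 0.92151.

k = 1.6123, C = 0.9215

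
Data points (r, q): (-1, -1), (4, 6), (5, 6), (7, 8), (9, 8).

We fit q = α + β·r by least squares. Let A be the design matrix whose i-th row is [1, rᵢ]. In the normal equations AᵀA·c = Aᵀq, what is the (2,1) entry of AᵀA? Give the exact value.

Row 2 ↔ basis r, column 1 ↔ basis 1, so (AᵀA)_{2,1} = Σᵢ r = (-1)·(1) + (4)·(1) + (5)·(1) + (7)·(1) + (9)·(1) = 24.

24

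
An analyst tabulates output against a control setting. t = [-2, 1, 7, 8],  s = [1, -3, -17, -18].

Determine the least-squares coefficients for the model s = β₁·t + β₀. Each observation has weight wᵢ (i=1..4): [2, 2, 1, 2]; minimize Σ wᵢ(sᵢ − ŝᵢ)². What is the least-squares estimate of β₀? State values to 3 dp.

β₀ = -2.191

Sums needed: Σwᵢ·t·t = 187, Σwᵢ·t = 21, Σwᵢ·1 = 7.
And Σwᵢ·t·s = -417, Σwᵢ·s = -57.
XᵀWX·[β₁, β₀]ᵀ = XᵀWs becomes [[187, 21]; [21, 7]]·[β₁, β₀]ᵀ = [-417, -57]ᵀ.
Δ = 187·7 − 21² = 868.
β₁ = ((-417)·7 − 21·(-57))/868 = -123/62; β₀ = (187·(-57) − 21·(-417))/868 = -951/434.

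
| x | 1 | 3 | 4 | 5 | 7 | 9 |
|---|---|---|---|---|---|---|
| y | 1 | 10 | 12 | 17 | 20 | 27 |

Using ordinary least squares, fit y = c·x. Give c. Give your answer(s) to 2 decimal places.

c = 3.02

The normal system MᵀM·[c]ᵀ = Mᵀy is [[181]]·[c]ᵀ = [547]ᵀ.
Hence c = 547 / 181 ≈ 3.0221.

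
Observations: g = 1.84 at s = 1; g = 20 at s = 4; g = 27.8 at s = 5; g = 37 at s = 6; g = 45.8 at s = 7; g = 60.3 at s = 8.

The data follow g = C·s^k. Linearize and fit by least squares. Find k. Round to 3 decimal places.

Linearized form: ln g = k·ln s + ln C. From the 6 transformed points,
Sums: Σln s = 8.8128, Σ(ln s)² = 15.8331, Σln g = 18.4651, Σln s·ln g = 31.9403.
Normal system: [[15.8331, 8.8128]; [8.8128, 6]]·[k, ln C]ᵀ = [31.9403, 18.4651]ᵀ.
Slope k = (n·Σln s·ln g − Σln s·Σln g)/(n·Σ(ln s)² − (Σln s)²) = (6·31.9403 − 8.8128·18.4651)/17.3327 = 1.66808; ln C = (Σln g − k·Σln s)/n = 0.62743.

k = 1.668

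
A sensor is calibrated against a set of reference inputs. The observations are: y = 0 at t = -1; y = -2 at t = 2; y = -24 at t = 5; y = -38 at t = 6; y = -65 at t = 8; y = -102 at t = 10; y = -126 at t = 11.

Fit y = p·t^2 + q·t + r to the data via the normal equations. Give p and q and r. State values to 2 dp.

The normal equations are: 30675·p + 3191·q + 351·r = -31582;  3191·p + 351·q + 41·r = -3278;  351·p + 41·q + 7·r = -357.
(Σt^2·t^2 = 30675, Σt^2·t = 3191, Σt^2 = 351, Σt·t = 351, Σt = 41, Σ1 = 7, Σt^2·y = -31582, Σt·y = -3278, Σy = -357.)
Row-reducing yields p = -84611/80446, q = 173/2774, r = 55253/40223.

p = -1.05, q = 0.06, r = 1.37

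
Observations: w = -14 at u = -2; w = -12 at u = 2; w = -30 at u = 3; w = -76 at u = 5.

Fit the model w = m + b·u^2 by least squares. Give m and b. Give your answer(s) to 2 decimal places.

Compute the Gram sums: Σ1 = 4, Σu^2 = 42, Σu^2·u^2 = 738.
Right-hand side: Σw = -132, Σu^2·w = -2274.
Eliminating b: 738·(row 1) − 42·(row 2) gives 1188·m = 738·(-132) − 42·(-2274) = -1908, so m = -53/33.
Then b = ((-2274) − 42·(-53/33))/738 = -296/99.

m = -1.61, b = -2.99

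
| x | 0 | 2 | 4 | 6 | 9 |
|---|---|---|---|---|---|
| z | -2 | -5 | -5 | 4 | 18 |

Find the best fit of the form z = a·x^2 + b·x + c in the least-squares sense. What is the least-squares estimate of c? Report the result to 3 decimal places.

c = -2.316

From the data, Σx^2·x^2 = 8129, Σx^2·x = 1017, Σx^2 = 137, Σx·x = 137, Σx = 21, Σ1 = 5.
Moment sums: Σx^2·z = 1502, Σx·z = 156, Σz = 10.
So MᵀM·[a, b, c]ᵀ = Mᵀz: [[8129, 1017, 137]; [1017, 137, 21]; [137, 21, 5]]·[a, b, c]ᵀ = [1502, 156, 10]ᵀ.
Inverting the 3×3 Gram matrix, [a, b, c]ᵀ = [2995/5781, -9065/3854, -26783/11562]ᵀ.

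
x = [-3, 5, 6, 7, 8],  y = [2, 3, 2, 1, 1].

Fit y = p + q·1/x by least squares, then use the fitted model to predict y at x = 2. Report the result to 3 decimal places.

The normal equations are: 5·p + (253/840)·q = 9;  (253/840)·p + (151649/705600)·q = 449/840.
(Σ1 = 5, Σ1/x = 253/840, Σ1/x·1/x = 151649/705600, Σy = 9, Σ1/x·y = 449/840.)
det = 5·(151649/705600) − (253/840)² = 57853/58800.
p = (9·(151649/705600) − (253/840)·(449/840))/(57853/58800) = 312811/173559; q = (5·(449/840) − (253/840)·9)/(57853/58800) = -2240/57853.
At x = 2: ŷ = (312811/173559)·(1) + (-2240/57853)·(1/2) = 309451/173559.

ŷ = 1.783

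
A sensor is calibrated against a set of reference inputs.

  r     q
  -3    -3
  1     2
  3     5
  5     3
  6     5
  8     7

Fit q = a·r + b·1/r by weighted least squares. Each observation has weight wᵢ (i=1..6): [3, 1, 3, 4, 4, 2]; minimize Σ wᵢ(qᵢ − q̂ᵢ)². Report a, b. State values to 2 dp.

With design matrix X, XᵀWX = [[427, 17]; [17, 14177/7200]] and XᵀWq = [366, 1049/60]ᵀ.
Eliminating b: (14177/7200)·(row 1) − 17·(row 2) gives (3972779/7200)·a = (14177/7200)·366 − 17·(1049/60) = 169379/400, so a = 3048822/3972779.
Then b = ((1049/60) − 17·(3048822/3972779))/(14177/7200) = 8952360/3972779.

a = 0.77, b = 2.25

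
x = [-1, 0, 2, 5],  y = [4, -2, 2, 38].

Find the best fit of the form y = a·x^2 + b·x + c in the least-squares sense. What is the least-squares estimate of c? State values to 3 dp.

c = -1.318

MᵀM·[a, b, c]ᵀ = Mᵀy reads: 642·a + 132·b + 30·c = 962;  132·a + 30·b + 6·c = 190;  30·a + 6·b + 4·c = 42.
Row-reducing yields a = 47/22, b = -185/66, c = -29/22.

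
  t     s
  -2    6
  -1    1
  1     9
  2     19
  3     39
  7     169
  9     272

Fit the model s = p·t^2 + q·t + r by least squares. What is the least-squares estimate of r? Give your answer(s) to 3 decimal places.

r = 1.438

Sums needed: Σt^2·t^2 = 9077, Σt^2·t = 1099, Σt^2 = 149, Σt·t = 149, Σt = 19, Σ1 = 7.
Right-hand side: Σt^2·s = 30774, Σt·s = 3782, Σs = 515.
So XᵀX·[p, q, r]ᵀ = Xᵀs: [[9077, 1099, 149]; [1099, 149, 19]; [149, 19, 7]]·[p, q, r]ᵀ = [30774, 3782, 515]ᵀ.
Solving the 3×3 system (Gaussian elimination) gives p = 10909/3696, q = 12673/3696, r = 443/308.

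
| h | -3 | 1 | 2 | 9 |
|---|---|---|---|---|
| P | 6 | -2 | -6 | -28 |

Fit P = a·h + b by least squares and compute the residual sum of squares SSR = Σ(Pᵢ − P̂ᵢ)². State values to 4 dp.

SSR = 7.9465

Setting ∂/∂a … = 0 gives: 95·a + 9·b = -284;  9·a + 4·b = -30.
(Σh·h = 95, Σh = 9, Σ1 = 4, Σh·P = -284, ΣP = -30.)
Eliminating b: 4·(row 1) − 9·(row 2) gives 299·a = 4·(-284) − 9·(-30) = -866, so a = -866/299.
Then b = ((-30) − 9·(-866/299))/4 = -294/299.
Residuals: -510/299, 562/299, 232/299, -284/299; SSR = 2376/299.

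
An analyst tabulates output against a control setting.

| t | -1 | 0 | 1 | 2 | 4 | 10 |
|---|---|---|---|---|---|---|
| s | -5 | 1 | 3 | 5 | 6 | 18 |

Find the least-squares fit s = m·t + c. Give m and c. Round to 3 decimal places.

With design matrix M, MᵀM = [[122, 16]; [16, 6]] and Mᵀs = [222, 28]ᵀ.
det = 122·6 − 16² = 476.
m = (222·6 − 16·28)/476 = 13/7; c = (122·28 − 16·222)/476 = -2/7.

m = 1.857, c = -0.286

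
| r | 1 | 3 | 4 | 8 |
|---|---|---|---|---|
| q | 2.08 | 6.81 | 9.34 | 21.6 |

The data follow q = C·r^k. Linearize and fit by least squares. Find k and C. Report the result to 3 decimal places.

k = 1.120, C = 2.037

Let Y = ln q. Fitting Y = k·ln r + ln C by least squares:
AᵀA = [[7.4528, 4.5643]; [4.5643, 4]], rhs = [11.5945, 7.9578]ᵀ  (here Σln r = 4.5643, Σ(ln r)² = 7.4528, Σln q = 7.9578, Σln r·ln q = 11.5945).
Slope k = (n·Σln r·ln q − Σln r·Σln q)/(n·Σ(ln r)² − (Σln r)²) = (4·11.5945 − 4.5643·7.9578)/8.9781 = 1.12005; ln C = (Σln q − k·Σln r)/n = 0.71137, so C = exp(0.71137) = 2.03678.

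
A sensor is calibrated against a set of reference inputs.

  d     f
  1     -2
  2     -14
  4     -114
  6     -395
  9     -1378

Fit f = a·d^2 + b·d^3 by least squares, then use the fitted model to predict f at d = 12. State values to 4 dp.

f̂ = -3311.4827

Normal-equation sums: Σd^2·d^2 = 8130, Σd^2·d^3 = 67882, Σd^3·d^3 = 582258.
For Mᵀf: Σd^2·f = -127720, Σd^3·f = -1097292.
So MᵀM·[a, b]ᵀ = Mᵀf: [[8130, 67882]; [67882, 582258]]·[a, b]ᵀ = [-127720, -1097292]ᵀ.
Determinant 8130·582258 − 67882² = 125791616.
a = ((-127720)·582258 − 67882·(-1097292))/125791616 = 15047973/15723952; b = (8130·(-1097292) − 67882·(-127720))/125791616 = -31386865/15723952.
At d = 12: f̂ = (15047973/15723952)·(144) + (-31386865/15723952)·(1728) = -3254349663/982747.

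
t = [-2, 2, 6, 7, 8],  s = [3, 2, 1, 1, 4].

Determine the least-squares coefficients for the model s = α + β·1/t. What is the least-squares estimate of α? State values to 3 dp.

α = 2.307

The normal system MᵀM·[α, β]ᵀ = Mᵀs is [[5, 73/168]; [73/168, 15913/28224]]·[α, β]ᵀ = [11, 13/42]ᵀ.
Δ = 5·(15913/28224) − (73/168)² = 18559/7056.
α = (11·(15913/28224) − (73/168)·(13/42))/(18559/7056) = 171247/74236; β = (5·(13/42) − (73/168)·11)/(18559/7056) = -22806/18559.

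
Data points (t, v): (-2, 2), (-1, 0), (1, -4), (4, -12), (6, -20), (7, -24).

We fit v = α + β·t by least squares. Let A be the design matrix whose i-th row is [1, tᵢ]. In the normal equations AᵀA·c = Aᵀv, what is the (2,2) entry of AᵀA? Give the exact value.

Row 2 ↔ basis t, column 2 ↔ basis t, so (AᵀA)_{2,2} = Σᵢ (t)·(t) = (-2)·(-2) + (-1)·(-1) + (1)·(1) + (4)·(4) + (6)·(6) + (7)·(7) = 107.

107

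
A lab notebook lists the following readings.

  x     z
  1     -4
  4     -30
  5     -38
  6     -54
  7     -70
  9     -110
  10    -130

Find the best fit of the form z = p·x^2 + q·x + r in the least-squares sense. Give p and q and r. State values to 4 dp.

p = -1.0220, q = -2.8242, r = -0.3736

Sums needed: Σx^2·x^2 = 21140, Σx^2·x = 2478, Σx^2 = 308, Σx·x = 308, Σx = 42, Σ1 = 7.
For Mᵀz: Σx^2·z = -28718, Σx·z = -3418, Σz = -436.
MᵀM·[p, q, r]ᵀ = Mᵀz becomes [[21140, 2478, 308]; [2478, 308, 42]; [308, 42, 7]]·[p, q, r]ᵀ = [-28718, -3418, -436]ᵀ.
Row-reducing yields p = -93/91, q = -257/91, r = -34/91.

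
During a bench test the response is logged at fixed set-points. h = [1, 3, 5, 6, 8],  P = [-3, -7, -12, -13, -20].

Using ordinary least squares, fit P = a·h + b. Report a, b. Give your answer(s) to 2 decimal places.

Entries of MᵀM: Σh·h = 135, Σh = 23, Σ1 = 5.
Right-hand side: Σh·P = -322, ΣP = -55.
Determinant 135·5 − 23² = 146.
a = ((-322)·5 − 23·(-55))/146 = -345/146; b = (135·(-55) − 23·(-322))/146 = -19/146.

a = -2.36, b = -0.13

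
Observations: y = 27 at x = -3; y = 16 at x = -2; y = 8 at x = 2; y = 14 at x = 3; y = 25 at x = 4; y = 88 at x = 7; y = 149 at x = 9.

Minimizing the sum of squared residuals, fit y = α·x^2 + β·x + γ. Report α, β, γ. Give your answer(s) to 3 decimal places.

Compute the Gram sums: Σx^2·x^2 = 9412, Σx^2·x = 1136, Σx^2 = 172, Σx·x = 172, Σx = 20, Σ1 = 7.
And Σx^2·y = 17246, Σx·y = 2002, Σy = 327.
MᵀM·[α, β, γ]ᵀ = Mᵀy becomes [[9412, 1136, 172]; [1136, 172, 20]; [172, 20, 7]]·[α, β, γ]ᵀ = [17246, 2002, 327]ᵀ.
Row-reducing yields α = 107843/52542, β = -116777/52542, γ = 69127/26271.

α = 2.053, β = -2.223, γ = 2.631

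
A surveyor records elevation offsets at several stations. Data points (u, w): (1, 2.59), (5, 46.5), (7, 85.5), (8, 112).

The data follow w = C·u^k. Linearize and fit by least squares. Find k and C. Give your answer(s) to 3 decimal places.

Linearized form: ln w = k·ln u + ln C. From the 4 transformed points,
Over the data: Σln u = 5.6348, Σ(ln u)² = 10.7009, Σln w = 13.9581, Σln u·ln w = 24.6476.
Normal system: [[10.7009, 5.6348]; [5.6348, 4]]·[k, ln C]ᵀ = [24.6476, 13.9581]ᵀ.
Slope k = (n·Σln u·ln w − Σln u·Σln w)/(n·Σ(ln u)² − (Σln u)²) = (4·24.6476 − 5.6348·13.9581)/11.0529 = 1.80400; ln C = (Σln w − k·Σln u)/n = 0.94825, so C = exp(0.94825) = 2.58118.

k = 1.804, C = 2.581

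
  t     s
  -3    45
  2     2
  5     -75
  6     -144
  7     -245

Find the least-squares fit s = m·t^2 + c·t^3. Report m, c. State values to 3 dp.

m = 2.024, c = -1.004

Setting ∂/∂m … = 0 gives: 4419·m + 27497·c = -18651;  27497·m + 180723·c = -125713.
(Σt^2·t^2 = 4419, Σt^2·t^3 = 27497, Σt^3·t^3 = 180723, Σt^2·s = -18651, Σt^3·s = -125713.)
det = 4419·180723 − 27497² = 42529928.
m = ((-18651)·180723 − 27497·(-125713))/42529928 = 10758211/5316241; c = (4419·(-125713) − 27497·(-18651))/42529928 = -5334900/5316241.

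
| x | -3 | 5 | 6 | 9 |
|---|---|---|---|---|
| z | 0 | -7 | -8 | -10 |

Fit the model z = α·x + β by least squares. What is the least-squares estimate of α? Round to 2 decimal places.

α = -0.85

The normal equations are: 151·α + 17·β = -173;  17·α + 4·β = -25.
(Σx·x = 151, Σx = 17, Σ1 = 4, Σx·z = -173, Σz = -25.)
Eliminating β: 4·(row 1) − 17·(row 2) gives 315·α = 4·(-173) − 17·(-25) = -267, so α = -89/105.
Then β = ((-25) − 17·(-89/105))/4 = -278/105.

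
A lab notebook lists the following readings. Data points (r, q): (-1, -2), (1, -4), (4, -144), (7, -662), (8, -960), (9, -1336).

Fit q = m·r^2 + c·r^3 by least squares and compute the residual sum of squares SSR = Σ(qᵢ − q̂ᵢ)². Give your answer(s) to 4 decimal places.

MᵀM·[m, c]ᵀ = Mᵀq reads: 13316·m + 109648·c = -204404;  109648·m + 915332·c = -1701748.
det = 13316·915332 − 109648² = 165877008.
m = ((-204404)·915332 − 109648·(-1701748))/165877008 = -955033/314161; c = (13316·(-1701748) − 109648·(-204404))/165877008 = -5166387/3455771.
Residuals: -1572566/3455771, 1848666/3455771, 1103552/3455771, -886874/3455771, -6784/3455771, 320470/3455771; SSR = 2314288/3455771.

SSR = 0.6697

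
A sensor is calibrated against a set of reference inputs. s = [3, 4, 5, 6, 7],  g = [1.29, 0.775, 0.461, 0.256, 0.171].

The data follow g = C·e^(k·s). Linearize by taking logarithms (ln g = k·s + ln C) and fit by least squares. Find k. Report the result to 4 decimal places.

k = -0.5149

Taking logs, ln g = k·s + ln C, so regress ln g on s.
Sums: Σs = 25.0000, Σ(s)² = 135.0000, Σln g = -3.9033, Σs·ln g = -24.6655.
Normal system: [[135.0000, 25.0000]; [25.0000, 5]]·[k, ln C]ᵀ = [-24.6655, -3.9033]ᵀ.
Slope k = (n·Σs·ln g − Σs·Σln g)/(n·Σ(s)² − (Σs)²) = (5·-24.6655 − 25.0000·-3.9033)/50.0000 = -0.51492; ln C = (Σln g − k·Σs)/n = 1.79392.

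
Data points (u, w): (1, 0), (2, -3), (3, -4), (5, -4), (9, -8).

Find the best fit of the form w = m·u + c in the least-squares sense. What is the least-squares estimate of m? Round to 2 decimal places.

m = -0.85

Forming XᵀX = [[120, 20]; [20, 5]] and Xᵀw = [-110, -19]ᵀ gives XᵀX·[m, c]ᵀ = Xᵀw.
Δ = 120·5 − 20² = 200.
m = ((-110)·5 − 20·(-19))/200 = -17/20; c = (120·(-19) − 20·(-110))/200 = -2/5.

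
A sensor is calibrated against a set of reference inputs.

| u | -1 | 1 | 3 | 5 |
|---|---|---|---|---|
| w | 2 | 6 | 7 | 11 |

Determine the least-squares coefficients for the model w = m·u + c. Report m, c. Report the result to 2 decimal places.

With design matrix A, AᵀA = [[36, 8]; [8, 4]] and Aᵀw = [80, 26]ᵀ.
Determinant 36·4 − 8² = 80.
m = (80·4 − 8·26)/80 = 7/5; c = (36·26 − 8·80)/80 = 37/10.

m = 1.40, c = 3.70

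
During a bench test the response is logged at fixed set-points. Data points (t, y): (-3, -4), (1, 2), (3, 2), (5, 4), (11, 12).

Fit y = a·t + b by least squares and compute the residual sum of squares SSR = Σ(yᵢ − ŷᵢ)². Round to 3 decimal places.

Entries of XᵀX: Σt·t = 165, Σt = 17, Σ1 = 5.
Moment sums: Σt·y = 172, Σy = 16.
So XᵀX·[a, b]ᵀ = Xᵀy: [[165, 17]; [17, 5]]·[a, b]ᵀ = [172, 16]ᵀ.
Eliminating b: 5·(row 1) − 17·(row 2) gives 536·a = 5·172 − 17·16 = 588, so a = 147/134.
Then b = (16 − 17·(147/134))/5 = -71/134.
Residuals: -12/67, 96/67, -51/67, -64/67, 31/67; SSR = 254/67.

SSR = 3.791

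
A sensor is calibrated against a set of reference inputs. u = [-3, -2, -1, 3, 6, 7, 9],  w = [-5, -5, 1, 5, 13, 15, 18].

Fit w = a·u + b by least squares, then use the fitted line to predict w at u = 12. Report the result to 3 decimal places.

ŵ = 24.243

Setting ∂/∂a … = 0 gives: 189·a + 19·b = 384;  19·a + 7·b = 42.
Eliminating b: 7·(row 1) − 19·(row 2) gives 962·a = 7·384 − 19·42 = 1890, so a = 945/481.
Then b = (42 − 19·(945/481))/7 = 321/481.
At u = 12: ŵ = (945/481)·(12) + (321/481)·(1) = 897/37.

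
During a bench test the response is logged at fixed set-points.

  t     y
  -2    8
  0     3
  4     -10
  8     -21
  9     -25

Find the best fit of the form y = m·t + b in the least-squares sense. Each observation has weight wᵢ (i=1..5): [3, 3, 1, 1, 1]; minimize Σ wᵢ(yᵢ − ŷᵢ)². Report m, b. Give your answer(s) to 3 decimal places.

m = -2.991, b = 2.429

The normal equations are: 173·m + 15·b = -481;  15·m + 9·b = -23.
(Σwᵢ·t·t = 173, Σwᵢ·t = 15, Σwᵢ·1 = 9, Σwᵢ·t·y = -481, Σwᵢ·y = -23.)
Eliminating b: 9·(row 1) − 15·(row 2) gives 1332·m = 9·(-481) − 15·(-23) = -3984, so m = -332/111.
Then b = ((-23) − 15·(-332/111))/9 = 809/333.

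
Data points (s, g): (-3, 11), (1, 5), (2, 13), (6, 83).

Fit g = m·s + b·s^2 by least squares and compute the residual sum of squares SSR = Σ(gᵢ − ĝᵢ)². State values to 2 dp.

SSR = 1.38

Normal-equation sums: Σs·s = 50, Σs·s^2 = 198, Σs^2·s^2 = 1394.
Right-hand side: Σs·g = 496, Σs^2·g = 3144.
So XᵀX·[m, b]ᵀ = Xᵀg: [[50, 198]; [198, 1394]]·[m, b]ᵀ = [496, 3144]ᵀ.
Eliminating b: 1394·(row 1) − 198·(row 2) gives 30496·m = 1394·496 − 198·3144 = 68912, so m = 4307/1906.
Then b = (3144 − 198·(4307/1906))/1394 = 3687/1906.
Residuals: 352/953, 768/953, 708/953, -188/953; SSR = 1312/953.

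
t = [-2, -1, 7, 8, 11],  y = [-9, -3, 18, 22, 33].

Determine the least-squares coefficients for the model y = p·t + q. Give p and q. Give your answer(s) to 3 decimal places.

p = 3.044, q = -1.800

With design matrix A, AᵀA = [[239, 23]; [23, 5]] and Aᵀy = [686, 61]ᵀ.
Eliminating q: 5·(row 1) − 23·(row 2) gives 666·p = 5·686 − 23·61 = 2027, so p = 2027/666.
Then q = (61 − 23·(2027/666))/5 = -1199/666.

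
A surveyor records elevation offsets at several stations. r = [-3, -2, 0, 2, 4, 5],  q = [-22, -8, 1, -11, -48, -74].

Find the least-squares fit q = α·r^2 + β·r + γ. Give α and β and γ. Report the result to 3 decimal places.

α = -2.867, β = -0.805, γ = 1.518

Setting ∂/∂α … = 0 gives: 994·α + 162·β + 58·γ = -2892;  162·α + 58·β + 6·γ = -502;  58·α + 6·β + 6·γ = -162.
Solving the 3×3 system (Gaussian elimination) gives α = -969/338, β = -136/169, γ = 513/338.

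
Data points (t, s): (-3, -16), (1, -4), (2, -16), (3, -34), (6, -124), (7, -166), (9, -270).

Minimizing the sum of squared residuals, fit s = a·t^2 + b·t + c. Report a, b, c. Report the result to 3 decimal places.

a = -3.028, b = -2.936, c = 2.234

Forming XᵀX = [[10437, 1297, 189]; [1297, 189, 25]; [189, 25, 7]] and Xᵀs = [-34986, -4426, -630]ᵀ gives XᵀX·[a, b, c]ᵀ = Xᵀs.
Row-reducing yields a = -27437/9062, b = -26607/9062, c = 10122/4531.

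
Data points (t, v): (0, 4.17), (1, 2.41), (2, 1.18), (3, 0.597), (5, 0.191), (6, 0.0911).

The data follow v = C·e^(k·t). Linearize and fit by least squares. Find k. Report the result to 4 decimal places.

k = -0.6356

Linearized form: ln v = k·t + ln C. From the 6 transformed points,
Sums: Σt = 17.0000, Σ(t)² = 75.0000, Σln v = -2.0941, Σt·ln v = -22.9891.
Normal system: [[75.0000, 17.0000]; [17.0000, 6]]·[k, ln C]ᵀ = [-22.9891, -2.0941]ᵀ.
Solving (det = 161.0000): k = -0.63562, ln C = 1.45192.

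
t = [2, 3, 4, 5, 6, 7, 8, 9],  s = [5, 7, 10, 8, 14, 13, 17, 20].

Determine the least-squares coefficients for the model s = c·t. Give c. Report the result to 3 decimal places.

c = 2.120

Normal-equation sums: Σt·t = 284.
For Xᵀs: Σt·s = 602.
XᵀX·[c]ᵀ = Xᵀs becomes [[284]]·[c]ᵀ = [602]ᵀ.
c = 602/284 = 2.11972.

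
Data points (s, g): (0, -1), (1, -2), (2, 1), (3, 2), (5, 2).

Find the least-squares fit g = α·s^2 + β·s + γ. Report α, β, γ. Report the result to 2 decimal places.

The normal equations are: 723·α + 161·β + 39·γ = 70;  161·α + 39·β + 11·γ = 16;  39·α + 11·β + 5·γ = 2.
Inverting the 3×3 Gram matrix, [α, β, γ]ᵀ = [-12/97, 137/97, -169/97]ᵀ.

α = -0.12, β = 1.41, γ = -1.74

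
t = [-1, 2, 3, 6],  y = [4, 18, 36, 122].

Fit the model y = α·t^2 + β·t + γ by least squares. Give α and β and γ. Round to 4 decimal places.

α = 3.0000, β = 1.8800, γ = 2.8000

From the data, Σt^2·t^2 = 1394, Σt^2·t = 250, Σt^2 = 50, Σt·t = 50, Σt = 10, Σ1 = 4.
Right-hand side: Σt^2·y = 4792, Σt·y = 872, Σy = 180.
Solving the 3×3 system (Gaussian elimination) gives α = 3, β = 47/25, γ = 14/5.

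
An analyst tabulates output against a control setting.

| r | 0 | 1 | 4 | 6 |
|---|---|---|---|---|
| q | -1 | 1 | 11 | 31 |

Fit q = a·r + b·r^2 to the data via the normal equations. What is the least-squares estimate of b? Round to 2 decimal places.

b = 1.08

XᵀX·[a, b]ᵀ = Xᵀq reads: 53·a + 281·b = 231;  281·a + 1553·b = 1293.
(Σr·r = 53, Σr·r^2 = 281, Σr^2·r^2 = 1553, Σr·q = 231, Σr^2·q = 1293.)
Eliminating b: 1553·(row 1) − 281·(row 2) gives 3348·a = 1553·231 − 281·1293 = -4590, so a = -85/62.
Then b = (1293 − 281·(-85/62))/1553 = 67/62.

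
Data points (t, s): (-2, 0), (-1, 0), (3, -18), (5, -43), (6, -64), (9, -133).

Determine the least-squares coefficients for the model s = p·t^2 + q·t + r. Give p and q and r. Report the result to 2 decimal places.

Sums needed: Σt^2·t^2 = 8580, Σt^2·t = 1088, Σt^2 = 156, Σt·t = 156, Σt = 20, Σ1 = 6.
For Xᵀs: Σt^2·s = -14314, Σt·s = -1850, Σs = -258.
Inverting the 3×3 Gram matrix, [p, q, r]ᵀ = [-43931/30570, -19819/10190, 12943/15285]ᵀ.

p = -1.44, q = -1.94, r = 0.85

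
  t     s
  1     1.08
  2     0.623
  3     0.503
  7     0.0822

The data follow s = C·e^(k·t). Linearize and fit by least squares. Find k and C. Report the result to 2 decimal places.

Let Y = ln s. Fitting Y = k·t + ln C by least squares:
Sums: Σt = 13.0000, Σ(t)² = 63.0000, Σln s = -3.5820, Σt·ln s = -20.4212.
Normal system: [[63.0000, 13.0000]; [13.0000, 4]]·[k, ln C]ᵀ = [-20.4212, -3.5820]ᵀ.
Slope k = (n·Σt·ln s − Σt·Σln s)/(n·Σ(t)² − (Σt)²) = (4·-20.4212 − 13.0000·-3.5820)/83.0000 = -0.42311; ln C = (Σln s − k·Σt)/n = 0.47962, so C = exp(0.47962) = 1.61545.

k = -0.42, C = 1.62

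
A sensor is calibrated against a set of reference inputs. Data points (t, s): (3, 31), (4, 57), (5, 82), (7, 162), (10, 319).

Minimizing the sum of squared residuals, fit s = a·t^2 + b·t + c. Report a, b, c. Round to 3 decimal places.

Setting ∂/∂a … = 0 gives: 13363·a + 1559·b + 199·c = 43079;  1559·a + 199·b + 29·c = 5055;  199·a + 29·b + 5·c = 651.
Inverting the 3×3 Gram matrix, [a, b, c]ᵀ = [1249/429, 1402/429, -662/143]ᵀ.

a = 2.911, b = 3.268, c = -4.629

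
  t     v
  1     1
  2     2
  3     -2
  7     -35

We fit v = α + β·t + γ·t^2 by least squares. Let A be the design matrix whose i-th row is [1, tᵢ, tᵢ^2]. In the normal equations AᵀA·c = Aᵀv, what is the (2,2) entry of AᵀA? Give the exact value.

Row 2 ↔ basis t, column 2 ↔ basis t, so (AᵀA)_{2,2} = Σᵢ (t)·(t) = (1)·(1) + (2)·(2) + (3)·(3) + (7)·(7) = 63.

63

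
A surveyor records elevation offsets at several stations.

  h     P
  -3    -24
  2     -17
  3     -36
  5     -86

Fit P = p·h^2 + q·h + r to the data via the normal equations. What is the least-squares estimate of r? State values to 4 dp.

The normal system MᵀM·[p, q, r]ᵀ = MᵀP is [[803, 133, 47]; [133, 47, 7]; [47, 7, 4]]·[p, q, r]ᵀ = [-2758, -500, -163]ᵀ.
Row-reducing yields p = -2043/682, q = -1231/682, r = -816/341.

r = -2.3930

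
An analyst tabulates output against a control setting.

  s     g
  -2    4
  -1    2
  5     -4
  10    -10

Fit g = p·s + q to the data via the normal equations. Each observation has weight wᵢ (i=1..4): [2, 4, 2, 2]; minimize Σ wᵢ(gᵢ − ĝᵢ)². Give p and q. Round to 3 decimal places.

p = -1.112, q = 1.247

AᵀWA·[p, q]ᵀ = AᵀWg reads: 262·p + 22·q = -264;  22·p + 10·q = -12.
(Σwᵢ·s·s = 262, Σwᵢ·s = 22, Σwᵢ·1 = 10, Σwᵢ·s·g = -264, Σwᵢ·g = -12.)
det = 262·10 − 22² = 2136.
p = ((-264)·10 − 22·(-12))/2136 = -99/89; q = (262·(-12) − 22·(-264))/2136 = 111/89.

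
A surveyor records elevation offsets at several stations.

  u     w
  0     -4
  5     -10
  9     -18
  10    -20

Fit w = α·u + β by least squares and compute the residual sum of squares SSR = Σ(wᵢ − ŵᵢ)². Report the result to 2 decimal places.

XᵀX·[α, β]ᵀ = Xᵀw reads: 206·α + 24·β = -412;  24·α + 4·β = -52.
Eliminating β: 4·(row 1) − 24·(row 2) gives 248·α = 4·(-412) − 24·(-52) = -400, so α = -50/31.
Then β = ((-52) − 24·(-50/31))/4 = -103/31.
Residuals: -21/31, 43/31, -5/31, -17/31; SSR = 84/31.

SSR = 2.71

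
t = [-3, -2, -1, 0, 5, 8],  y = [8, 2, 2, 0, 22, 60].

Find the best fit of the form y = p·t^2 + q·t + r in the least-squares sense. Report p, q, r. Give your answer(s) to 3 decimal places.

With design matrix A, AᵀA = [[4819, 601, 103]; [601, 103, 7]; [103, 7, 6]] and Aᵀy = [4472, 560, 94]ᵀ.
Inverting the 3×3 Gram matrix, [p, q, r]ᵀ = [5453/5812, -49/5812, -1249/2906]ᵀ.

p = 0.938, q = -0.008, r = -0.430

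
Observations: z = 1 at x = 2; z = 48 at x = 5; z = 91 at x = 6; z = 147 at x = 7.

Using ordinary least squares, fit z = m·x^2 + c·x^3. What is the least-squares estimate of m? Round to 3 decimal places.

m = -0.684

Compute the Gram sums: Σx^2·x^2 = 4338, Σx^2·x^3 = 27740, Σx^3·x^3 = 179994.
Right-hand side: Σx^2·z = 11683, Σx^3·z = 76085.
AᵀA·[m, c]ᵀ = Aᵀz becomes [[4338, 27740]; [27740, 179994]]·[m, c]ᵀ = [11683, 76085]ᵀ.
det = 4338·179994 − 27740² = 11306372.
m = (11683·179994 − 27740·76085)/11306372 = -3863999/5653186; c = (4338·76085 − 27740·11683)/11306372 = 2985155/5653186.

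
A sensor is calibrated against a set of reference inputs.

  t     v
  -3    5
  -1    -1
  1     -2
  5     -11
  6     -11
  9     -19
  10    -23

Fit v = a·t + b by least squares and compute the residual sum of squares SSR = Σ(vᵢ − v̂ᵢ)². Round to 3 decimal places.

The normal equations are: 253·a + 27·b = -538;  27·a + 7·b = -62.
(Σt·t = 253, Σt = 27, Σ1 = 7, Σt·v = -538, Σv = -62.)
det = 253·7 − 27² = 1042.
a = ((-538)·7 − 27·(-62))/1042 = -1046/521; b = (253·(-62) − 27·(-538))/1042 = -580/521.
Residuals: 47/521, -987/521, 584/521, 79/521, 1125/521, 95/521, -943/521; SSR = 6694/521.

SSR = 12.848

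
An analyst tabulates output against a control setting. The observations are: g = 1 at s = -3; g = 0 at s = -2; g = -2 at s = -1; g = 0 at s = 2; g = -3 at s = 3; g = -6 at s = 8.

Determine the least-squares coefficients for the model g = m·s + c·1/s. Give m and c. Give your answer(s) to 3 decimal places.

m = -0.821, c = 2.787

The normal system XᵀX·[m, c]ᵀ = Xᵀg is [[91, 6]; [6, 1001/576]]·[m, c]ᵀ = [-58, -1/12]ᵀ.
Determinant 91·(1001/576) − 6² = 70355/576.
m = ((-58)·(1001/576) − 6·(-1/12))/(70355/576) = -11554/14071; c = (91·(-1/12) − 6·(-58))/(70355/576) = 39216/14071.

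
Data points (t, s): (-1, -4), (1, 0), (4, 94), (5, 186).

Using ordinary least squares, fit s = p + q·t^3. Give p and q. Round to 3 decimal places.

p = -2.050, q = 1.504

Entries of AᵀA: Σ1 = 4, Σt^3 = 189, Σt^3·t^3 = 19723.
Right-hand side: Σs = 276, Σt^3·s = 29270.
AᵀA·[p, q]ᵀ = Aᵀs becomes [[4, 189]; [189, 19723]]·[p, q]ᵀ = [276, 29270]ᵀ.
det = 4·19723 − 189² = 43171.
p = (276·19723 − 189·29270)/43171 = -88482/43171; q = (4·29270 − 189·276)/43171 = 64916/43171.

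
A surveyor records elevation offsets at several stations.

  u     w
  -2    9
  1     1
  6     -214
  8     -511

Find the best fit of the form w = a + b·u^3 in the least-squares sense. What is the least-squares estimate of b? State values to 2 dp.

The normal system XᵀX·[a, b]ᵀ = Xᵀw is [[4, 721]; [721, 308865]]·[a, b]ᵀ = [-715, -307927]ᵀ.
Eliminating b: 308865·(row 1) − 721·(row 2) gives 715619·a = 308865·(-715) − 721·(-307927) = 1176892, so a = 1176892/715619.
Then b = ((-307927) − 721·(1176892/715619))/308865 = -716193/715619.

b = -1.00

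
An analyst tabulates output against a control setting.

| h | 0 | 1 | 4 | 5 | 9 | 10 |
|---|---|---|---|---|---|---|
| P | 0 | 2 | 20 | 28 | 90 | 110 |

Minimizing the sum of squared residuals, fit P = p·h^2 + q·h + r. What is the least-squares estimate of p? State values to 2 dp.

Entries of XᵀX: Σh^2·h^2 = 17443, Σh^2·h = 1919, Σh^2 = 223, Σh·h = 223, Σh = 29, Σ1 = 6.
Moment sums: Σh^2·P = 19312, Σh·P = 2132, ΣP = 250.
Row-reducing yields p = 1895/1813, q = 139/259, r = 408/1813.

p = 1.05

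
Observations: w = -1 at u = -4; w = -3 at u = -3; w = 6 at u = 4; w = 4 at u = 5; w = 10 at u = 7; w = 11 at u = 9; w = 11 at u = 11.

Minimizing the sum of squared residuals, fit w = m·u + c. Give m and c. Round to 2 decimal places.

m = 0.96, c = 1.44

Normal-equation sums: Σu·u = 317, Σu = 29, Σ1 = 7.
Moment sums: Σu·w = 347, Σw = 38.
Normal equations: [[317, 29]; [29, 7]]·[m, c]ᵀ = [347, 38]ᵀ.
Eliminating c: 7·(row 1) − 29·(row 2) gives 1378·m = 7·347 − 29·38 = 1327, so m = 1327/1378.
Then c = (38 − 29·(1327/1378))/7 = 1983/1378.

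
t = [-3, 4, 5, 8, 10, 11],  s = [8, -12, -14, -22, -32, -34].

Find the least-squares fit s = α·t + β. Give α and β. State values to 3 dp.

α = -3.009, β = -0.115

Forming XᵀX = [[335, 35]; [35, 6]] and Xᵀs = [-1012, -106]ᵀ gives XᵀX·[α, β]ᵀ = Xᵀs.
Determinant 335·6 − 35² = 785.
α = ((-1012)·6 − 35·(-106))/785 = -2362/785; β = (335·(-106) − 35·(-1012))/785 = -18/157.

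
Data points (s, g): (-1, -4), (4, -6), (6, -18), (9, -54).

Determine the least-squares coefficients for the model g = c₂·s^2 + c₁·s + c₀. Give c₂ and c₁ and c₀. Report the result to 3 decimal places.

c₂ = -0.948, c₁ = 2.625, c₀ = -0.539

Sums needed: Σs^2·s^2 = 8114, Σs^2·s = 1008, Σs^2 = 134, Σs·s = 134, Σs = 18, Σ1 = 4.
And Σs^2·g = -5122, Σs·g = -614, Σg = -82.
Normal equations: [[8114, 1008, 134]; [1008, 134, 18]; [134, 18, 4]]·[c₂, c₁, c₀]ᵀ = [-5122, -614, -82]ᵀ.
Row-reducing yields c₂ = -533/562, c₁ = 1475/562, c₀ = -303/562.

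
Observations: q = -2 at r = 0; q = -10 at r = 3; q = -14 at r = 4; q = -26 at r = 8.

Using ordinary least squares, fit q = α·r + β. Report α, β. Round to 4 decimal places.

Normal-equation sums: Σr·r = 89, Σr = 15, Σ1 = 4.
And Σr·q = -294, Σq = -52.
det = 89·4 − 15² = 131.
α = ((-294)·4 − 15·(-52))/131 = -396/131; β = (89·(-52) − 15·(-294))/131 = -218/131.

α = -3.0229, β = -1.6641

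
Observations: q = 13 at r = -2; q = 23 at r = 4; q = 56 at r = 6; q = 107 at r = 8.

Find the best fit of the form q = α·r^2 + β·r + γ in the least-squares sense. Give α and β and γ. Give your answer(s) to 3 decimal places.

α = 1.948, β = -2.326, γ = 0.608

Sums needed: Σr^2·r^2 = 5664, Σr^2·r = 784, Σr^2 = 120, Σr·r = 120, Σr = 16, Σ1 = 4.
For Mᵀq: Σr^2·q = 9284, Σr·q = 1258, Σq = 199.
So MᵀM·[α, β, γ]ᵀ = Mᵀq: [[5664, 784, 120]; [784, 120, 16]; [120, 16, 4]]·[α, β, γ]ᵀ = [9284, 1258, 199]ᵀ.
Row-reducing yields α = 2821/1448, β = -421/181, γ = 110/181.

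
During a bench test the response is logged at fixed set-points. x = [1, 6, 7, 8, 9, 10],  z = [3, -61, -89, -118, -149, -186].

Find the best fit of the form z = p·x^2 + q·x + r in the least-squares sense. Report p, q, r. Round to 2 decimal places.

Entries of AᵀA: Σx^2·x^2 = 24355, Σx^2·x = 2801, Σx^2 = 331, Σx·x = 331, Σx = 41, Σ1 = 6.
For Aᵀz: Σx^2·z = -44775, Σx·z = -5131, Σz = -600.
Row-reducing yields p = -22559/11472, q = 32993/57360, r = 5439/1195.

p = -1.97, q = 0.58, r = 4.55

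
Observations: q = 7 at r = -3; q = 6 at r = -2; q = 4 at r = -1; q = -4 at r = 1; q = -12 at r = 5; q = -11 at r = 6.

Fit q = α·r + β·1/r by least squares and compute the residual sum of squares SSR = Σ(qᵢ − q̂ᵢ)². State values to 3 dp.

SSR = 5.217

Normal-equation sums: Σr·r = 76, Σr·1/r = 6, Σ1/r·1/r = 1093/450.
Moment sums: Σr·q = -167, Σ1/r·q = -527/30.
So AᵀA·[α, β]ᵀ = Aᵀq: [[76, 6]; [6, 1093/450]]·[α, β]ᵀ = [-167, -527/30]ᵀ.
Δ = 76·(1093/450) − 6² = 33434/225.
α = ((-167)·(1093/450) − 6·(-527/30))/(33434/225) = -135101/66868; β = (76·(-527/30) − 6·(-167))/(33434/225) = -37470/16717.
Residuals: 12813/66868, 28033/33434, -17509/66868, 17509/66868, -96935/66868, 50019/33434; SSR = 348817/66868.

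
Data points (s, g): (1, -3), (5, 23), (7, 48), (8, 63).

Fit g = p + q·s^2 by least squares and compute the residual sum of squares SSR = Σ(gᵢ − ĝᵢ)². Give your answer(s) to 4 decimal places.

SSR = 0.6261

The normal equations are: 4·p + 139·q = 131;  139·p + 7123·q = 6956.
(Σ1 = 4, Σs^2 = 139, Σs^2·s^2 = 7123, Σg = 131, Σs^2·g = 6956.)
Determinant 4·7123 − 139² = 9171.
p = (131·7123 − 139·6956)/9171 = -11257/3057; q = (4·6956 − 139·131)/9171 = 3205/3057.
Residuals: -373/1019, 481/1019, 316/1019, -424/1019; SSR = 638/1019.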